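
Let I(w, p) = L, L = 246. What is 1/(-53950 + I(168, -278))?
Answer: -1/53704 ≈ -1.8621e-5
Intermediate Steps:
I(w, p) = 246
1/(-53950 + I(168, -278)) = 1/(-53950 + 246) = 1/(-53704) = -1/53704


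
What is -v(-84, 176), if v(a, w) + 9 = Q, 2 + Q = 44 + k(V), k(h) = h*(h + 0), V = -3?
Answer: -42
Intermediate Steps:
k(h) = h**2 (k(h) = h*h = h**2)
Q = 51 (Q = -2 + (44 + (-3)**2) = -2 + (44 + 9) = -2 + 53 = 51)
v(a, w) = 42 (v(a, w) = -9 + 51 = 42)
-v(-84, 176) = -1*42 = -42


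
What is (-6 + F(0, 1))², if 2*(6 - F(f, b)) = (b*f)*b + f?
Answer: 0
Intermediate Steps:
F(f, b) = 6 - f/2 - f*b²/2 (F(f, b) = 6 - ((b*f)*b + f)/2 = 6 - (f*b² + f)/2 = 6 - (f + f*b²)/2 = 6 + (-f/2 - f*b²/2) = 6 - f/2 - f*b²/2)
(-6 + F(0, 1))² = (-6 + (6 - ½*0 - ½*0*1²))² = (-6 + (6 + 0 - ½*0*1))² = (-6 + (6 + 0 + 0))² = (-6 + 6)² = 0² = 0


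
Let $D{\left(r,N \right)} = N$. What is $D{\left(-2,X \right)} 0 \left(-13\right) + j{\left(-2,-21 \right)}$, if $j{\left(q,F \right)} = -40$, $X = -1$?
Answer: $-40$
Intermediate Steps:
$D{\left(-2,X \right)} 0 \left(-13\right) + j{\left(-2,-21 \right)} = \left(-1\right) 0 \left(-13\right) - 40 = 0 \left(-13\right) - 40 = 0 - 40 = -40$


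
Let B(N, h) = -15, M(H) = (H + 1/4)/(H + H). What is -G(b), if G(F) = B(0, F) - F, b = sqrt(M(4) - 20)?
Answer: 15 + I*sqrt(1246)/8 ≈ 15.0 + 4.4123*I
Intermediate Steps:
M(H) = (1/4 + H)/(2*H) (M(H) = (H + 1/4)/((2*H)) = (1/4 + H)*(1/(2*H)) = (1/4 + H)/(2*H))
b = I*sqrt(1246)/8 (b = sqrt((1/8)*(1 + 4*4)/4 - 20) = sqrt((1/8)*(1/4)*(1 + 16) - 20) = sqrt((1/8)*(1/4)*17 - 20) = sqrt(17/32 - 20) = sqrt(-623/32) = I*sqrt(1246)/8 ≈ 4.4123*I)
G(F) = -15 - F
-G(b) = -(-15 - I*sqrt(1246)/8) = 15 + I*sqrt(1246)/8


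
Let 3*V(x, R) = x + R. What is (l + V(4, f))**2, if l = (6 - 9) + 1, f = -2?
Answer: 16/9 ≈ 1.7778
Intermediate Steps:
l = -2 (l = -3 + 1 = -2)
V(x, R) = R/3 + x/3 (V(x, R) = (x + R)/3 = (R + x)/3 = R/3 + x/3)
(l + V(4, f))**2 = (-2 + ((1/3)*(-2) + (1/3)*4))**2 = (-2 + (-2/3 + 4/3))**2 = (-2 + 2/3)**2 = (-4/3)**2 = 16/9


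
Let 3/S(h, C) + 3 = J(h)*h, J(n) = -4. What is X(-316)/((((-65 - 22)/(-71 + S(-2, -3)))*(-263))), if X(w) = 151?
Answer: -53152/114405 ≈ -0.46459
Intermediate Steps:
S(h, C) = 3/(-3 - 4*h)
X(-316)/((((-65 - 22)/(-71 + S(-2, -3)))*(-263))) = 151/((((-65 - 22)/(-71 + 3/(-3 - 4*(-2))))*(-263))) = 151/((-87/(-71 + 3/(-3 + 8))*(-263))) = 151/((-87/(-71 + 3/5)*(-263))) = 151/((-87/(-352/5)*(-263))) = 151/((-87*(-5/352)*(-263))) = 151/(((435/352)*(-263))) = 151/(-114405/352) = 151*(-352/114405) = -53152/114405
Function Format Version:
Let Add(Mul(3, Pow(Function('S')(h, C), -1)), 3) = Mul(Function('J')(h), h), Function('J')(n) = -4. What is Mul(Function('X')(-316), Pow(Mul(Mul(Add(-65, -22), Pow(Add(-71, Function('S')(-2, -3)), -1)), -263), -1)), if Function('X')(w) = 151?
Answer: Rational(-53152, 114405) ≈ -0.46459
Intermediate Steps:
Function('S')(h, C) = Mul(3, Pow(Add(-3, Mul(-4, h)), -1))
Mul(Function('X')(-316), Pow(Mul(Mul(Add(-65, -22), Pow(Add(-71, Function('S')(-2, -3)), -1)), -263), -1)) = Mul(151, Pow(Mul(Mul(Add(-65, -22), Pow(Add(-71, Mul(3, Pow(Add(-3, Mul(-4, -2)), -1))), -1)), -263), -1)) = Mul(151, Pow(Mul(Mul(-87, Pow(Add(-71, Mul(3, Pow(Add(-3, 8), -1))), -1)), -263), -1)) = Mul(151, Pow(Mul(Mul(-87, Pow(Add(-71, Mul(3, Pow(5, -1))), -1)), -263), -1)) = Mul(151, Pow(Mul(Mul(-87, Pow(Add(-71, Mul(3, Rational(1, 5))), -1)), -263), -1)) = Mul(151, Pow(Mul(Mul(-87, Pow(Add(-71, Rational(3, 5)), -1)), -263), -1)) = Mul(151, Pow(Mul(Mul(-87, Pow(Rational(-352, 5), -1)), -263), -1)) = Mul(151, Pow(Mul(Mul(-87, Rational(-5, 352)), -263), -1)) = Mul(151, Pow(Mul(Rational(435, 352), -263), -1)) = Mul(151, Pow(Rational(-114405, 352), -1)) = Mul(151, Rational(-352, 114405)) = Rational(-53152, 114405)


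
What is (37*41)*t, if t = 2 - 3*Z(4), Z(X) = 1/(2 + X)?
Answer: 4551/2 ≈ 2275.5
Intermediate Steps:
t = 3/2 (t = 2 - 3/(2 + 4) = 2 - 3/6 = 2 - 3*⅙ = 2 - ½ = 3/2 ≈ 1.5000)
(37*41)*t = (37*41)*(3/2) = 1517*(3/2) = 4551/2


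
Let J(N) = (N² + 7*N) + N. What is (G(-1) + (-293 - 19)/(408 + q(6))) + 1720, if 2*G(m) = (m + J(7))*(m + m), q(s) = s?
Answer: 111452/69 ≈ 1615.2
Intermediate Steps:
J(N) = N² + 8*N
G(m) = m*(105 + m) (G(m) = ((m + 7*(8 + 7))*(m + m))/2 = ((m + 7*15)*(2*m))/2 = ((m + 105)*(2*m))/2 = ((105 + m)*(2*m))/2 = (2*m*(105 + m))/2 = m*(105 + m))
(G(-1) + (-293 - 19)/(408 + q(6))) + 1720 = (-(105 - 1) + (-293 - 19)/(408 + 6)) + 1720 = (-1*104 - 312/414) + 1720 = (-104 - 312*1/414) + 1720 = (-104 - 52/69) + 1720 = -7228/69 + 1720 = 111452/69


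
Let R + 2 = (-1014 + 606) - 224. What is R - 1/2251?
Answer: -1427135/2251 ≈ -634.00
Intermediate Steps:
R = -634 (R = -2 + ((-1014 + 606) - 224) = -2 + (-408 - 224) = -2 - 632 = -634)
R - 1/2251 = -634 - 1/2251 = -1427135/2251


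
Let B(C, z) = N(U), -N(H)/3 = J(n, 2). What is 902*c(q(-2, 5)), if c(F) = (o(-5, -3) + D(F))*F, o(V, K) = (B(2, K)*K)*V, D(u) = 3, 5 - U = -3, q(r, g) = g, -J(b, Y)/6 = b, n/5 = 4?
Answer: 24367530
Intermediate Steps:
n = 20 (n = 5*4 = 20)
J(b, Y) = -6*b
U = 8 (U = 5 - 1*(-3) = 5 + 3 = 8)
N(H) = 360 (N(H) = -(-18)*20 = -3*(-120) = 360)
B(C, z) = 360
o(V, K) = 360*K*V (o(V, K) = (360*K)*V = 360*K*V)
c(F) = 5403*F (c(F) = (360*(-3)*(-5) + 3)*F = (5400 + 3)*F = 5403*F)
902*c(q(-2, 5)) = 902*(5403*5) = 902*27015 = 24367530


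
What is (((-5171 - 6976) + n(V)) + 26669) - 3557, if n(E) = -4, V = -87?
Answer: 10961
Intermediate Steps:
(((-5171 - 6976) + n(V)) + 26669) - 3557 = (((-5171 - 6976) - 4) + 26669) - 3557 = ((-12147 - 4) + 26669) - 3557 = (-12151 + 26669) - 3557 = 14518 - 3557 = 10961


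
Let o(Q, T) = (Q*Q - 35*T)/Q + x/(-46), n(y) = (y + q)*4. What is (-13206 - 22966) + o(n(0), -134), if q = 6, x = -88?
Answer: -9922385/276 ≈ -35951.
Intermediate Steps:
n(y) = 24 + 4*y (n(y) = (y + 6)*4 = (6 + y)*4 = 24 + 4*y)
o(Q, T) = 44/23 + (Q² - 35*T)/Q (o(Q, T) = (Q*Q - 35*T)/Q - 88/(-46) = (Q² - 35*T)/Q - 88*(-1/46) = (Q² - 35*T)/Q + 44/23 = 44/23 + (Q² - 35*T)/Q)
(-13206 - 22966) + o(n(0), -134) = (-13206 - 22966) + (44/23 + (24 + 4*0) - 35*(-134)/(24 + 4*0)) = -36172 + (44/23 + (24 + 0) - 35*(-134)/(24 + 0)) = -36172 + (44/23 + 24 - 35*(-134)/24) = -36172 + (44/23 + 24 - 35*(-134)*1/24) = -36172 + (44/23 + 24 + 2345/12) = -36172 + 61087/276 = -9922385/276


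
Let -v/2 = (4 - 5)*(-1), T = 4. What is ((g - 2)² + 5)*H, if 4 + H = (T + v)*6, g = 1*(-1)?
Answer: 112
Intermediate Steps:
g = -1
v = -2 (v = -2*(4 - 5)*(-1) = -(-2)*(-1) = -2*1 = -2)
H = 8 (H = -4 + (4 - 2)*6 = -4 + 2*6 = -4 + 12 = 8)
((g - 2)² + 5)*H = ((-1 - 2)² + 5)*8 = ((-3)² + 5)*8 = (9 + 5)*8 = 14*8 = 112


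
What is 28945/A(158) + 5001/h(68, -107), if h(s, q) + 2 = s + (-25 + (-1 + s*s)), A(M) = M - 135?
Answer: 135114503/107272 ≈ 1259.6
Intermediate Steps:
A(M) = -135 + M
h(s, q) = -28 + s + s² (h(s, q) = -2 + (s + (-25 + (-1 + s*s))) = -2 + (s + (-25 + (-1 + s²))) = -2 + (s + (-26 + s²)) = -2 + (-26 + s + s²) = -28 + s + s²)
28945/A(158) + 5001/h(68, -107) = 28945/(-135 + 158) + 5001/(-28 + 68 + 68²) = 28945/23 + 5001/(-28 + 68 + 4624) = 28945*(1/23) + 5001/4664 = 28945/23 + 5001*(1/4664) = 28945/23 + 5001/4664 = 135114503/107272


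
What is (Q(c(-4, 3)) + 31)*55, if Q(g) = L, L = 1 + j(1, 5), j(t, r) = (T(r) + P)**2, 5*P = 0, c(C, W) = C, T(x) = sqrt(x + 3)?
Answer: 2200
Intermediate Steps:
T(x) = sqrt(3 + x)
P = 0 (P = (1/5)*0 = 0)
j(t, r) = 3 + r (j(t, r) = (sqrt(3 + r) + 0)**2 = (sqrt(3 + r))**2 = 3 + r)
L = 9 (L = 1 + (3 + 5) = 1 + 8 = 9)
Q(g) = 9
(Q(c(-4, 3)) + 31)*55 = (9 + 31)*55 = 40*55 = 2200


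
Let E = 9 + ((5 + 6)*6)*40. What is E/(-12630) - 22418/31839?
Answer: -122493617/134042190 ≈ -0.91384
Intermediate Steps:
E = 2649 (E = 9 + (11*6)*40 = 9 + 66*40 = 9 + 2640 = 2649)
E/(-12630) - 22418/31839 = 2649/(-12630) - 22418/31839 = 2649*(-1/12630) - 22418*1/31839 = -883/4210 - 22418/31839 = -122493617/134042190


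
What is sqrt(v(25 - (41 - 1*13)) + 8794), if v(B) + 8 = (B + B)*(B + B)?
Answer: sqrt(8822) ≈ 93.926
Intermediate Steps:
v(B) = -8 + 4*B**2 (v(B) = -8 + (B + B)*(B + B) = -8 + (2*B)*(2*B) = -8 + 4*B**2)
sqrt(v(25 - (41 - 1*13)) + 8794) = sqrt((-8 + 4*(25 - (41 - 1*13))**2) + 8794) = sqrt((-8 + 4*(25 - (41 - 13))**2) + 8794) = sqrt((-8 + 4*(25 - 1*28)**2) + 8794) = sqrt((-8 + 4*(25 - 28)**2) + 8794) = sqrt((-8 + 4*(-3)**2) + 8794) = sqrt((-8 + 4*9) + 8794) = sqrt((-8 + 36) + 8794) = sqrt(28 + 8794) = sqrt(8822)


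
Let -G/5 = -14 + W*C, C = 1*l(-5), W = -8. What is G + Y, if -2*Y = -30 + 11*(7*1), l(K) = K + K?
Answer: -707/2 ≈ -353.50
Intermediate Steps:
l(K) = 2*K
C = -10 (C = 1*(2*(-5)) = 1*(-10) = -10)
Y = -47/2 (Y = -(-30 + 11*(7*1))/2 = -(-30 + 11*7)/2 = -(-30 + 77)/2 = -½*47 = -47/2 ≈ -23.500)
G = -330 (G = -5*(-14 - 8*(-10)) = -5*(-14 + 80) = -5*66 = -330)
G + Y = -330 - 47/2 = -707/2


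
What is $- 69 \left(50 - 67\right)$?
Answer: $1173$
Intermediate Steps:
$- 69 \left(50 - 67\right) = \left(-69\right) \left(-17\right) = 1173$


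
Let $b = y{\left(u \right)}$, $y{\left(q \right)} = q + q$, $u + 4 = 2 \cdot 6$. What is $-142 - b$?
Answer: $-158$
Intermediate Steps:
$u = 8$ ($u = -4 + 2 \cdot 6 = -4 + 12 = 8$)
$y{\left(q \right)} = 2 q$
$b = 16$ ($b = 2 \cdot 8 = 16$)
$-142 - b = -142 - 16 = -158$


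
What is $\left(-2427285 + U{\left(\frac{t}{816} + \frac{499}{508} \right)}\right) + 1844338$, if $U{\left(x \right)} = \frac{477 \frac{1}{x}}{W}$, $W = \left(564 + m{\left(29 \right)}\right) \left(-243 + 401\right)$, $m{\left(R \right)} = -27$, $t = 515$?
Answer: $- \frac{1378313664929183}{2364389341} \approx -5.8295 \cdot 10^{5}$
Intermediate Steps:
$W = 84846$ ($W = \left(564 - 27\right) \left(-243 + 401\right) = 537 \cdot 158 = 84846$)
$U{\left(x \right)} = \frac{159}{28282 x}$ ($U{\left(x \right)} = \frac{477 \frac{1}{x}}{84846} = \frac{477}{x} \frac{1}{84846} = \frac{159}{28282 x}$)
$\left(-2427285 + U{\left(\frac{t}{816} + \frac{499}{508} \right)}\right) + 1844338 = \left(-2427285 + \frac{159}{28282 \left(\frac{515}{816} + \frac{499}{508}\right)}\right) + 1844338 = \left(-2427285 + \frac{159}{28282 \cdot \frac{167201}{103632}}\right) + 1844338 = \left(-2427285 + \frac{159}{28282} \cdot \frac{103632}{167201}\right) + 1844338 = \left(-2427285 + \frac{8238744}{2364389341}\right) + 1844338 = - \frac{5739046773330441}{2364389341} + 1844338 = - \frac{1378313664929183}{2364389341}$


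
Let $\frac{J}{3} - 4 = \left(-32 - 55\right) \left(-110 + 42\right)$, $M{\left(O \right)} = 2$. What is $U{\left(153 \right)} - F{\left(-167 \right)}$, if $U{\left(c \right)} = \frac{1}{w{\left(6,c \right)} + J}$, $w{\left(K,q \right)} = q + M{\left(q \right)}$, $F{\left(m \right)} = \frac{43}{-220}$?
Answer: $\frac{154113}{788260} \approx 0.19551$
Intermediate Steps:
$F{\left(m \right)} = - \frac{43}{220}$ ($F{\left(m \right)} = 43 \left(- \frac{1}{220}\right) = - \frac{43}{220}$)
$w{\left(K,q \right)} = 2 + q$ ($w{\left(K,q \right)} = q + 2 = 2 + q$)
$J = 17760$ ($J = 12 + 3 \left(-32 - 55\right) \left(-110 + 42\right) = 12 + 3 \left(\left(-87\right) \left(-68\right)\right) = 12 + 3 \cdot 5916 = 12 + 17748 = 17760$)
$U{\left(c \right)} = \frac{1}{17762 + c}$ ($U{\left(c \right)} = \frac{1}{\left(2 + c\right) + 17760} = \frac{1}{17762 + c}$)
$U{\left(153 \right)} - F{\left(-167 \right)} = \frac{1}{17762 + 153} - - \frac{43}{220} = \frac{1}{17915} + \frac{43}{220} = \frac{154113}{788260}$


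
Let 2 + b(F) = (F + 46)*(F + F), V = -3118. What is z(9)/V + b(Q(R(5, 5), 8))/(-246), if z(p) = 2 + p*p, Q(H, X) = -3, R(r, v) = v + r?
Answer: 395131/383514 ≈ 1.0303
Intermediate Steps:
R(r, v) = r + v
z(p) = 2 + p**2
b(F) = -2 + 2*F*(46 + F) (b(F) = -2 + (F + 46)*(F + F) = -2 + (46 + F)*(2*F) = -2 + 2*F*(46 + F))
z(9)/V + b(Q(R(5, 5), 8))/(-246) = (2 + 9**2)/(-3118) + (-2 + 2*(-3)**2 + 92*(-3))/(-246) = (2 + 81)*(-1/3118) + (-2 + 2*9 - 276)*(-1/246) = 83*(-1/3118) + (-2 + 18 - 276)*(-1/246) = -83/3118 - 260*(-1/246) = -83/3118 + 130/123 = 395131/383514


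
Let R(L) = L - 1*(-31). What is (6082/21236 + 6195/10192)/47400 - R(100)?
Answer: -47998058985287/366397449600 ≈ -131.00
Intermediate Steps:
R(L) = 31 + L (R(L) = L + 31 = 31 + L)
(6082/21236 + 6195/10192)/47400 - R(100) = (6082/21236 + 6195/10192)/47400 - (31 + 100) = (6082*(1/21236) + 6195*(1/10192))*(1/47400) - 1*131 = (3041/10618 + 885/1456)*(1/47400) - 131 = (6912313/7729904)*(1/47400) - 131 = 6912313/366397449600 - 131 = -47998058985287/366397449600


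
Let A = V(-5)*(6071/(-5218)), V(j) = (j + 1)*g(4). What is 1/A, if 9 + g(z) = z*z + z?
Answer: 2609/133562 ≈ 0.019534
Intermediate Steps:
g(z) = -9 + z + z² (g(z) = -9 + (z*z + z) = -9 + (z² + z) = -9 + (z + z²) = -9 + z + z²)
V(j) = 11 + 11*j (V(j) = (j + 1)*(-9 + 4 + 4²) = (1 + j)*(-9 + 4 + 16) = (1 + j)*11 = 11 + 11*j)
A = 133562/2609 (A = (11 + 11*(-5))*(6071/(-5218)) = (11 - 55)*(6071*(-1/5218)) = -44*(-6071/5218) = 133562/2609 ≈ 51.193)
1/A = 1/(133562/2609) = 2609/133562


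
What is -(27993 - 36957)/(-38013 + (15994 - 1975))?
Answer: -498/1333 ≈ -0.37359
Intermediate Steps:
-(27993 - 36957)/(-38013 + (15994 - 1975)) = -(-8964)/(-38013 + 14019) = -(-8964)/(-23994) = -(-8964)*(-1)/23994 = -1*498/1333 = -498/1333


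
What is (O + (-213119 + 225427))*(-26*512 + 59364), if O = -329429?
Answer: -14604056292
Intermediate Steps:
(O + (-213119 + 225427))*(-26*512 + 59364) = (-329429 + (-213119 + 225427))*(-26*512 + 59364) = (-329429 + 12308)*(-13312 + 59364) = -317121*46052 = -14604056292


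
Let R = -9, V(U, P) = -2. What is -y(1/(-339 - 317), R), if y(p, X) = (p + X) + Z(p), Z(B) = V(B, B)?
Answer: 7217/656 ≈ 11.002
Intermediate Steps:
Z(B) = -2
y(p, X) = -2 + X + p (y(p, X) = (p + X) - 2 = (X + p) - 2 = -2 + X + p)
-y(1/(-339 - 317), R) = -(-2 - 9 + 1/(-339 - 317)) = -(-2 - 9 + 1/(-656)) = -(-2 - 9 - 1/656) = -1*(-7217/656) = 7217/656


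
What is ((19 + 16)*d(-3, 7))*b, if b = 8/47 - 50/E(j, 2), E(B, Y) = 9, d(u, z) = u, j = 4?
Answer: 79730/141 ≈ 565.46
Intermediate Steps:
b = -2278/423 (b = 8/47 - 50/9 = -2278/423 ≈ -5.3853)
((19 + 16)*d(-3, 7))*b = ((19 + 16)*(-3))*(-2278/423) = (35*(-3))*(-2278/423) = -105*(-2278/423) = 79730/141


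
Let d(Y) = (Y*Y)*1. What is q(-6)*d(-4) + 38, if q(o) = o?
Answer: -58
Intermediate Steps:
d(Y) = Y**2 (d(Y) = Y**2*1 = Y**2)
q(-6)*d(-4) + 38 = -6*(-4)**2 + 38 = -6*16 + 38 = -96 + 38 = -58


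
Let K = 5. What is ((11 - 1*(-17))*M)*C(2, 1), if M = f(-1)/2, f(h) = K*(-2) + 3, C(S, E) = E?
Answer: -98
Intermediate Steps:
f(h) = -7 (f(h) = 5*(-2) + 3 = -10 + 3 = -7)
M = -7/2 ≈ -3.5000
((11 - 1*(-17))*M)*C(2, 1) = ((11 - 1*(-17))*(-7/2))*1 = ((11 + 17)*(-7/2))*1 = (28*(-7/2))*1 = -98*1 = -98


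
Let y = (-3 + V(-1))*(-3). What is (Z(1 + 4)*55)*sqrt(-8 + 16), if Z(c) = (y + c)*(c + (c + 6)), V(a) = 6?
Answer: -7040*sqrt(2) ≈ -9956.1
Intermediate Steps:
y = -9 (y = (-3 + 6)*(-3) = 3*(-3) = -9)
Z(c) = (-9 + c)*(6 + 2*c) (Z(c) = (-9 + c)*(c + (c + 6)) = (-9 + c)*(c + (6 + c)) = (-9 + c)*(6 + 2*c))
(Z(1 + 4)*55)*sqrt(-8 + 16) = ((-54 - 12*(1 + 4) + 2*(1 + 4)**2)*55)*sqrt(-8 + 16) = ((-54 - 12*5 + 2*5**2)*55)*sqrt(8) = ((-54 - 60 + 2*25)*55)*(2*sqrt(2)) = ((-54 - 60 + 50)*55)*(2*sqrt(2)) = (-64*55)*(2*sqrt(2)) = -7040*sqrt(2)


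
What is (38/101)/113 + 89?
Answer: 1015795/11413 ≈ 89.003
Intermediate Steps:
(38/101)/113 + 89 = (38*(1/101))/113 + 89 = (1/113)*(38/101) + 89 = 38/11413 + 89 = 1015795/11413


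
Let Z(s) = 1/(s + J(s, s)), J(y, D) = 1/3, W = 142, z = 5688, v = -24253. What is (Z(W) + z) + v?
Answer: -7927252/427 ≈ -18565.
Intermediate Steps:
J(y, D) = 1/3
Z(s) = 1/(1/3 + s) (Z(s) = 1/(s + 1/3) = 1/(1/3 + s))
(Z(W) + z) + v = (3/(1 + 3*142) + 5688) - 24253 = (3/(1 + 426) + 5688) - 24253 = (3/427 + 5688) - 24253 = 2428779/427 - 24253 = -7927252/427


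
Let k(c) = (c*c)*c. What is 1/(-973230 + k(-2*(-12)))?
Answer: -1/959406 ≈ -1.0423e-6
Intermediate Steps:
k(c) = c**3 (k(c) = c**2*c = c**3)
1/(-973230 + k(-2*(-12))) = 1/(-973230 + (-2*(-12))**3) = 1/(-973230 + 24**3) = 1/(-973230 + 13824) = 1/(-959406) = -1/959406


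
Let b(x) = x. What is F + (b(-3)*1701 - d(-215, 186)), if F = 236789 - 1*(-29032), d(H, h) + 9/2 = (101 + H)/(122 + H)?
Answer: 16164719/62 ≈ 2.6072e+5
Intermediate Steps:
d(H, h) = -9/2 + (101 + H)/(122 + H)
F = 265821 (F = 236789 + 29032 = 265821)
F + (b(-3)*1701 - d(-215, 186)) = 265821 + (-3*1701 - 7*(-128 - 1*(-215))/(2*(122 - 215))) = 265821 + (-5103 - 7*(-128 + 215)/(2*(-93))) = 265821 + (-5103 - 7*(-1)*87/(2*93)) = 265821 + (-5103 - 1*(-203/62)) = 265821 + (-5103 + 203/62) = 265821 - 316183/62 = 16164719/62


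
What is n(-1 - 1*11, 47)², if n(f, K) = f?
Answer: 144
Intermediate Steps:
n(-1 - 1*11, 47)² = (-1 - 1*11)² = (-1 - 11)² = (-12)² = 144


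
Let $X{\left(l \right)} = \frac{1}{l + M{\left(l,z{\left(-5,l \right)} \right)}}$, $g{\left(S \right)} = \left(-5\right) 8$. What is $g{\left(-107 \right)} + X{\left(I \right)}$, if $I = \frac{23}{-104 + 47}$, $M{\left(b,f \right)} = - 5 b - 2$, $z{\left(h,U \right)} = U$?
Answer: $- \frac{937}{22} \approx -42.591$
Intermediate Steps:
$M{\left(b,f \right)} = -2 - 5 b$
$g{\left(S \right)} = -40$
$I = - \frac{23}{57}$ ($I = \frac{23}{-57} = 23 \left(- \frac{1}{57}\right) = - \frac{23}{57} \approx -0.40351$)
$X{\left(l \right)} = \frac{1}{-2 - 4 l}$ ($X{\left(l \right)} = \frac{1}{l - \left(2 + 5 l\right)} = \frac{1}{-2 - 4 l}$)
$g{\left(-107 \right)} + X{\left(I \right)} = -40 - \frac{1}{2 + 4 \left(- \frac{23}{57}\right)} = -40 - \frac{1}{2 - \frac{92}{57}} = -40 - \frac{1}{\frac{22}{57}} = -40 - \frac{57}{22} = - \frac{937}{22}$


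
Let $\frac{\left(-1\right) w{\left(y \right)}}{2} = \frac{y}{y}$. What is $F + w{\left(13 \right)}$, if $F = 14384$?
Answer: $14382$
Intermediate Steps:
$w{\left(y \right)} = -2$ ($w{\left(y \right)} = - 2 \frac{y}{y} = \left(-2\right) 1 = -2$)
$F + w{\left(13 \right)} = 14384 - 2 = 14382$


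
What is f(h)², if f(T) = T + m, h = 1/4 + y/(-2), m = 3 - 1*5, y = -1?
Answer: 25/16 ≈ 1.5625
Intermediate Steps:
m = -2 (m = 3 - 5 = -2)
h = ¾ (h = 1/4 - 1/(-2) = 1*(¼) - 1*(-½) = ¼ + ½ = ¾ ≈ 0.75000)
f(T) = -2 + T (f(T) = T - 2 = -2 + T)
f(h)² = (-2 + ¾)² = (-5/4)² = 25/16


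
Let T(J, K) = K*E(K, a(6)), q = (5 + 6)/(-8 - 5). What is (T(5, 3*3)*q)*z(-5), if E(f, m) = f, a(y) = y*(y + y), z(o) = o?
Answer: 4455/13 ≈ 342.69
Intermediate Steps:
a(y) = 2*y**2 (a(y) = y*(2*y) = 2*y**2)
q = -11/13 (q = 11/(-13) = 11*(-1/13) = -11/13 ≈ -0.84615)
T(J, K) = K**2 (T(J, K) = K*K = K**2)
(T(5, 3*3)*q)*z(-5) = ((3*3)**2*(-11/13))*(-5) = (9**2*(-11/13))*(-5) = (81*(-11/13))*(-5) = -891/13*(-5) = 4455/13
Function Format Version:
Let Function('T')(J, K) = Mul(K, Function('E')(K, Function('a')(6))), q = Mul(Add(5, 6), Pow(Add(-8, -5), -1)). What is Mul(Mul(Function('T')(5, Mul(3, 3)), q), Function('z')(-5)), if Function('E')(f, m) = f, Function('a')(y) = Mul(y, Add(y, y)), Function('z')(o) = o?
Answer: Rational(4455, 13) ≈ 342.69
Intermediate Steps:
Function('a')(y) = Mul(2, Pow(y, 2)) (Function('a')(y) = Mul(y, Mul(2, y)) = Mul(2, Pow(y, 2)))
q = Rational(-11, 13) (q = Mul(11, Pow(-13, -1)) = Mul(11, Rational(-1, 13)) = Rational(-11, 13) ≈ -0.84615)
Function('T')(J, K) = Pow(K, 2) (Function('T')(J, K) = Mul(K, K) = Pow(K, 2))
Mul(Mul(Function('T')(5, Mul(3, 3)), q), Function('z')(-5)) = Mul(Mul(Pow(Mul(3, 3), 2), Rational(-11, 13)), -5) = Mul(Mul(Pow(9, 2), Rational(-11, 13)), -5) = Mul(Mul(81, Rational(-11, 13)), -5) = Mul(Rational(-891, 13), -5) = Rational(4455, 13)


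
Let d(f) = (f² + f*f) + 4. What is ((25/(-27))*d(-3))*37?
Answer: -20350/27 ≈ -753.70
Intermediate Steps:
d(f) = 4 + 2*f² (d(f) = (f² + f²) + 4 = 2*f² + 4 = 4 + 2*f²)
((25/(-27))*d(-3))*37 = ((25/(-27))*(4 + 2*(-3)²))*37 = ((25*(-1/27))*(4 + 2*9))*37 = -25*(4 + 18)/27*37 = -25/27*22*37 = -550/27*37 = -20350/27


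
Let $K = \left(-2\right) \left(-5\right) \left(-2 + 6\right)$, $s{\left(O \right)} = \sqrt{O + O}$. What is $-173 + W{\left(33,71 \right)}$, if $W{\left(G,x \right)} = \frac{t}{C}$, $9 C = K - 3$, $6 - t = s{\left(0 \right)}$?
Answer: $- \frac{6347}{37} \approx -171.54$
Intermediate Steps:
$s{\left(O \right)} = \sqrt{2} \sqrt{O}$ ($s{\left(O \right)} = \sqrt{2 O} = \sqrt{2} \sqrt{O}$)
$K = 40$ ($K = 10 \cdot 4 = 40$)
$t = 6$ ($t = 6 - \sqrt{2} \sqrt{0} = 6 - \sqrt{2} \cdot 0 = 6 - 0 = 6 + 0 = 6$)
$C = \frac{37}{9}$ ($C = \frac{40 - 3}{9} = \frac{1}{9} \cdot 37 = \frac{37}{9} \approx 4.1111$)
$W{\left(G,x \right)} = \frac{54}{37}$ ($W{\left(G,x \right)} = \frac{6}{\frac{37}{9}} = 6 \cdot \frac{9}{37} = \frac{54}{37}$)
$-173 + W{\left(33,71 \right)} = -173 + \frac{54}{37} = - \frac{6347}{37}$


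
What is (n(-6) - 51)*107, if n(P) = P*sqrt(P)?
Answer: -5457 - 642*I*sqrt(6) ≈ -5457.0 - 1572.6*I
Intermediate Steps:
n(P) = P**(3/2)
(n(-6) - 51)*107 = ((-6)**(3/2) - 51)*107 = (-6*I*sqrt(6) - 51)*107 = (-51 - 6*I*sqrt(6))*107 = -5457 - 642*I*sqrt(6)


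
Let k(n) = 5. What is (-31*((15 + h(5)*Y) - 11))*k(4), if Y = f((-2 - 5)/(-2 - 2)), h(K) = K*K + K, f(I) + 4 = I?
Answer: 19685/2 ≈ 9842.5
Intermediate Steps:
f(I) = -4 + I
h(K) = K + K² (h(K) = K² + K = K + K²)
Y = -9/4 (Y = -4 + (-2 - 5)/(-2 - 2) = -4 - 7/(-4) = -4 - 7*(-¼) = -4 + 7/4 = -9/4 ≈ -2.2500)
(-31*((15 + h(5)*Y) - 11))*k(4) = -31*((15 + (5*(1 + 5))*(-9/4)) - 11)*5 = -31*((15 + (5*6)*(-9/4)) - 11)*5 = -31*((15 + 30*(-9/4)) - 11)*5 = -31*((15 - 135/2) - 11)*5 = -31*(-105/2 - 11)*5 = -31*(-127/2)*5 = (3937/2)*5 = 19685/2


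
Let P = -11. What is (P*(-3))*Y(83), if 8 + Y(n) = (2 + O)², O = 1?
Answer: 33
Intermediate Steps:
Y(n) = 1 (Y(n) = -8 + (2 + 1)² = -8 + 3² = -8 + 9 = 1)
(P*(-3))*Y(83) = -11*(-3)*1 = 33*1 = 33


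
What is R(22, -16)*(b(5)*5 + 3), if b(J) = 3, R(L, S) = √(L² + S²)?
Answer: 36*√185 ≈ 489.65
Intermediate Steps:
R(22, -16)*(b(5)*5 + 3) = √(22² + (-16)²)*(3*5 + 3) = √(484 + 256)*(15 + 3) = √740*18 = (2*√185)*18 = 36*√185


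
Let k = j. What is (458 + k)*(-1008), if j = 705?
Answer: -1172304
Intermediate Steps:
k = 705
(458 + k)*(-1008) = (458 + 705)*(-1008) = 1163*(-1008) = -1172304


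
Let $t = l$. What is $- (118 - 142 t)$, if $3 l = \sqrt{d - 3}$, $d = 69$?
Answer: $-118 + \frac{142 \sqrt{66}}{3} \approx 266.54$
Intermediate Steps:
$l = \frac{\sqrt{66}}{3}$ ($l = \frac{\sqrt{69 - 3}}{3} = \frac{\sqrt{66}}{3} \approx 2.708$)
$t = \frac{\sqrt{66}}{3} \approx 2.708$
$- (118 - 142 t) = - (118 - 142 \frac{\sqrt{66}}{3}) = - (118 - \frac{142 \sqrt{66}}{3}) = -118 + \frac{142 \sqrt{66}}{3}$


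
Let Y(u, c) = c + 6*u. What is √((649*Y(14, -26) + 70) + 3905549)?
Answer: √3943261 ≈ 1985.8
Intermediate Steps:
√((649*Y(14, -26) + 70) + 3905549) = √((649*(-26 + 6*14) + 70) + 3905549) = √((649*(-26 + 84) + 70) + 3905549) = √((649*58 + 70) + 3905549) = √((37642 + 70) + 3905549) = √(37712 + 3905549) = √3943261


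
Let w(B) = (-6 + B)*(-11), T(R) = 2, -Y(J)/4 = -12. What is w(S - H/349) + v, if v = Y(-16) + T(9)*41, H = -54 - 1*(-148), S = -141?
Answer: 610737/349 ≈ 1750.0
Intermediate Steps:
H = 94 (H = -54 + 148 = 94)
Y(J) = 48 (Y(J) = -4*(-12) = 48)
w(B) = 66 - 11*B
v = 130 (v = 48 + 2*41 = 48 + 82 = 130)
w(S - H/349) + v = (66 - 11*(-141 - 94/349)) + 130 = (66 - 11*(-49303/349)) + 130 = (66 + 542333/349) + 130 = 565367/349 + 130 = 610737/349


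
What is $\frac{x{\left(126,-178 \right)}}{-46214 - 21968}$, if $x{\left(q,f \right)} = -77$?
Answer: $\frac{77}{68182} \approx 0.0011293$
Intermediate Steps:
$\frac{x{\left(126,-178 \right)}}{-46214 - 21968} = - \frac{77}{-46214 - 21968} = - \frac{77}{-68182} = \left(-77\right) \left(- \frac{1}{68182}\right) = \frac{77}{68182}$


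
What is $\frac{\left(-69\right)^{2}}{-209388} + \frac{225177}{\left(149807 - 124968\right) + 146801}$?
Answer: $\frac{3861015303}{2994946360} \approx 1.2892$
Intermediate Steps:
$\frac{\left(-69\right)^{2}}{-209388} + \frac{225177}{\left(149807 - 124968\right) + 146801} = 4761 \left(- \frac{1}{209388}\right) + \frac{225177}{24839 + 146801} = - \frac{1587}{69796} + \frac{225177}{171640} = \frac{3861015303}{2994946360}$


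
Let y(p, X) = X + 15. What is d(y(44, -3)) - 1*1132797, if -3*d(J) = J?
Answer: -1132801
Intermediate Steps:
y(p, X) = 15 + X
d(J) = -J/3
d(y(44, -3)) - 1*1132797 = -(15 - 3)/3 - 1*1132797 = -⅓*12 - 1132797 = -4 - 1132797 = -1132801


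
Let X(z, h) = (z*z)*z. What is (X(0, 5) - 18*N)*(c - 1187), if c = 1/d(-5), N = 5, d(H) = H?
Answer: 106848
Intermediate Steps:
X(z, h) = z³ (X(z, h) = z²*z = z³)
c = -⅕ (c = 1/(-5) = -⅕ ≈ -0.20000)
(X(0, 5) - 18*N)*(c - 1187) = (0³ - 18*5)*(-⅕ - 1187) = (0 - 90)*(-5936/5) = -90*(-5936/5) = 106848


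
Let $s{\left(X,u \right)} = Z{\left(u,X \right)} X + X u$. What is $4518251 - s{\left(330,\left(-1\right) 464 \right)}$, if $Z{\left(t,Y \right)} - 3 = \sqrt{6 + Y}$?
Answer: $4670381 - 1320 \sqrt{21} \approx 4.6643 \cdot 10^{6}$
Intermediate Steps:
$Z{\left(t,Y \right)} = 3 + \sqrt{6 + Y}$
$s{\left(X,u \right)} = X u + X \left(3 + \sqrt{6 + X}\right)$ ($s{\left(X,u \right)} = \left(3 + \sqrt{6 + X}\right) X + X u = X \left(3 + \sqrt{6 + X}\right) + X u = X u + X \left(3 + \sqrt{6 + X}\right)$)
$4518251 - s{\left(330,\left(-1\right) 464 \right)} = 4518251 - 330 \left(3 - 464 + \sqrt{6 + 330}\right) = 4518251 - 330 \left(3 - 464 + \sqrt{336}\right) = 4518251 - 330 \left(3 - 464 + 4 \sqrt{21}\right) = 4518251 - 330 \left(-461 + 4 \sqrt{21}\right) = 4518251 - \left(-152130 + 1320 \sqrt{21}\right) = 4518251 + \left(152130 - 1320 \sqrt{21}\right) = 4670381 - 1320 \sqrt{21}$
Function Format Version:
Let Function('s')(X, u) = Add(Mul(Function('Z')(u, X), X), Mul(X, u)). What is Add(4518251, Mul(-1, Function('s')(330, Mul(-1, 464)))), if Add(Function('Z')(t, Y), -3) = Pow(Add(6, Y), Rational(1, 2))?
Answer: Add(4670381, Mul(-1320, Pow(21, Rational(1, 2)))) ≈ 4.6643e+6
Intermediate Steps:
Function('Z')(t, Y) = Add(3, Pow(Add(6, Y), Rational(1, 2)))
Function('s')(X, u) = Add(Mul(X, u), Mul(X, Add(3, Pow(Add(6, X), Rational(1, 2))))) (Function('s')(X, u) = Add(Mul(Add(3, Pow(Add(6, X), Rational(1, 2))), X), Mul(X, u)) = Add(Mul(X, Add(3, Pow(Add(6, X), Rational(1, 2)))), Mul(X, u)) = Add(Mul(X, u), Mul(X, Add(3, Pow(Add(6, X), Rational(1, 2))))))
Add(4518251, Mul(-1, Function('s')(330, Mul(-1, 464)))) = Add(4518251, Mul(-1, Mul(330, Add(3, Mul(-1, 464), Pow(Add(6, 330), Rational(1, 2)))))) = Add(4518251, Mul(-1, Mul(330, Add(3, -464, Pow(336, Rational(1, 2)))))) = Add(4518251, Mul(-1, Mul(330, Add(3, -464, Mul(4, Pow(21, Rational(1, 2))))))) = Add(4518251, Mul(-1, Mul(330, Add(-461, Mul(4, Pow(21, Rational(1, 2))))))) = Add(4518251, Mul(-1, Add(-152130, Mul(1320, Pow(21, Rational(1, 2)))))) = Add(4518251, Add(152130, Mul(-1320, Pow(21, Rational(1, 2))))) = Add(4670381, Mul(-1320, Pow(21, Rational(1, 2))))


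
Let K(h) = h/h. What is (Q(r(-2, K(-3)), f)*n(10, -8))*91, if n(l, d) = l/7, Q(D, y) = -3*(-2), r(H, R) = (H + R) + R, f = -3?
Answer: 780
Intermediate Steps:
K(h) = 1
r(H, R) = H + 2*R
Q(D, y) = 6
n(l, d) = l/7 (n(l, d) = l*(⅐) = l/7)
(Q(r(-2, K(-3)), f)*n(10, -8))*91 = (6*((⅐)*10))*91 = (6*(10/7))*91 = (60/7)*91 = 780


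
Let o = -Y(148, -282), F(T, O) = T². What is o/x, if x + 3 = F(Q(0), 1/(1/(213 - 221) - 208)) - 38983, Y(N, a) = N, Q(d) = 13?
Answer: 148/38817 ≈ 0.0038128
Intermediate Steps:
x = -38817 (x = -3 + (13² - 38983) = -3 + (169 - 38983) = -3 - 38814 = -38817)
o = -148 (o = -1*148 = -148)
o/x = -148/(-38817) = -148*(-1/38817) = 148/38817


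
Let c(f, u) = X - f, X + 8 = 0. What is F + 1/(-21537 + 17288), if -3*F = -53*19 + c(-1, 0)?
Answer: 1436161/4249 ≈ 338.00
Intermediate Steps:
X = -8 (X = -8 + 0 = -8)
c(f, u) = -8 - f
F = 338 (F = -(-53*19 + (-8 - 1*(-1)))/3 = -(-1007 + (-8 + 1))/3 = -(-1007 - 7)/3 = -1/3*(-1014) = 338)
F + 1/(-21537 + 17288) = 338 + 1/(-21537 + 17288) = 338 + 1/(-4249) = 338 - 1/4249 = 1436161/4249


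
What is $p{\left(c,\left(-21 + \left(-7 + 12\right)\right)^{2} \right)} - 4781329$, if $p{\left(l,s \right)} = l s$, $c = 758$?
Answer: $-4587281$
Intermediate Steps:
$p{\left(c,\left(-21 + \left(-7 + 12\right)\right)^{2} \right)} - 4781329 = 758 \left(-21 + \left(-7 + 12\right)\right)^{2} - 4781329 = 758 \left(-21 + 5\right)^{2} - 4781329 = 758 \left(-16\right)^{2} - 4781329 = 758 \cdot 256 - 4781329 = 194048 - 4781329 = -4587281$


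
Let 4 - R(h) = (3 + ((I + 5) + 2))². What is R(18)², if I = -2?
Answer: 3600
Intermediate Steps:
R(h) = -60 (R(h) = 4 - (3 + ((-2 + 5) + 2))² = 4 - (3 + (3 + 2))² = 4 - (3 + 5)² = 4 - 1*8² = 4 - 1*64 = 4 - 64 = -60)
R(18)² = (-60)² = 3600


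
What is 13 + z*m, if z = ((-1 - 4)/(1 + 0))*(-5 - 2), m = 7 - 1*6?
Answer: 48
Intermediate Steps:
m = 1 (m = 7 - 6 = 1)
z = 35 (z = -5/1*(-7) = -5*1*(-7) = -5*(-7) = 35)
13 + z*m = 13 + 35*1 = 13 + 35 = 48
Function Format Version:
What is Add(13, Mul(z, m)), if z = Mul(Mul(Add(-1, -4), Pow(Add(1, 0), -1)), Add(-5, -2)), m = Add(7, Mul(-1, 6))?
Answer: 48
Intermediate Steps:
m = 1 (m = Add(7, -6) = 1)
z = 35 (z = Mul(Mul(-5, Pow(1, -1)), -7) = Mul(Mul(-5, 1), -7) = Mul(-5, -7) = 35)
Add(13, Mul(z, m)) = Add(13, Mul(35, 1)) = Add(13, 35) = 48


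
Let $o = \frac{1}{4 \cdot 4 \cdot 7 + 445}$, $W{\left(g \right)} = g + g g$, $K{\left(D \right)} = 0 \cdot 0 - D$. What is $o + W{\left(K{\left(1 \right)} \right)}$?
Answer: $\frac{1}{557} \approx 0.0017953$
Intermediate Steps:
$K{\left(D \right)} = - D$ ($K{\left(D \right)} = 0 - D = - D$)
$W{\left(g \right)} = g + g^{2}$
$o = \frac{1}{557}$ ($o = \frac{1}{16 \cdot 7 + 445} = \frac{1}{112 + 445} = \frac{1}{557} \approx 0.0017953$)
$o + W{\left(K{\left(1 \right)} \right)} = \frac{1}{557} + \left(-1\right) 1 \left(1 - 1\right) = \frac{1}{557} - \left(1 - 1\right) = \frac{1}{557} - 0 = \frac{1}{557} + 0 = \frac{1}{557}$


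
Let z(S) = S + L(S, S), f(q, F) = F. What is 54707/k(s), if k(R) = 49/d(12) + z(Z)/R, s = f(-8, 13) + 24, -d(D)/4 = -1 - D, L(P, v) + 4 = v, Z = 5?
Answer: 105256268/2125 ≈ 49532.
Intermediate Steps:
L(P, v) = -4 + v
d(D) = 4 + 4*D (d(D) = -4*(-1 - D) = 4 + 4*D)
s = 37 (s = 13 + 24 = 37)
z(S) = -4 + 2*S (z(S) = S + (-4 + S) = -4 + 2*S)
k(R) = 49/52 + 6/R (k(R) = 49/(4 + 4*12) + (-4 + 2*5)/R = 49/(4 + 48) + (-4 + 10)/R = 49/52 + 6/R)
54707/k(s) = 54707/(49/52 + 6/37) = 54707/(2125/1924) = 54707*(1924/2125) = 105256268/2125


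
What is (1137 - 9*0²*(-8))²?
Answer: 1292769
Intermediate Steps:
(1137 - 9*0²*(-8))² = (1137 - 9*0*(-8))² = (1137 + 0*(-8))² = (1137 + 0)² = 1137² = 1292769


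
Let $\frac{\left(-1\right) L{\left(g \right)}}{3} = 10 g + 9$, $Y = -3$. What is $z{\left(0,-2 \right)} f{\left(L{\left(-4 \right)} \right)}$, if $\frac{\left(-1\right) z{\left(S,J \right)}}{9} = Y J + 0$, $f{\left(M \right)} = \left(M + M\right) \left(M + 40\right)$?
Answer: $-1335852$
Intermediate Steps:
$L{\left(g \right)} = -27 - 30 g$ ($L{\left(g \right)} = - 3 \left(10 g + 9\right) = - 3 \left(9 + 10 g\right) = -27 - 30 g$)
$f{\left(M \right)} = 2 M \left(40 + M\right)$
$z{\left(S,J \right)} = 27 J$ ($z{\left(S,J \right)} = - 9 \left(- 3 J + 0\right) = - 9 \left(- 3 J\right) = 27 J$)
$z{\left(0,-2 \right)} f{\left(L{\left(-4 \right)} \right)} = 27 \left(-2\right) 2 \left(-27 - -120\right) \left(40 - -93\right) = - 54 \cdot 2 \left(-27 + 120\right) \left(40 + \left(-27 + 120\right)\right) = - 54 \cdot 2 \cdot 93 \left(40 + 93\right) = - 54 \cdot 2 \cdot 93 \cdot 133 = \left(-54\right) 24738 = -1335852$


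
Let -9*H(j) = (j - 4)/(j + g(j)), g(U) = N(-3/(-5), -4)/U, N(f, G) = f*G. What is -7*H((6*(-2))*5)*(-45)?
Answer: -56000/1499 ≈ -37.358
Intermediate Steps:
N(f, G) = G*f
g(U) = -12/(5*U) (g(U) = (-(-12)/(-5))/U = (-(-12)*(-1)/5)/U = (-4*⅗)/U = -12/(5*U))
H(j) = -(-4 + j)/(9*(j - 12/(5*j))) (H(j) = -(j - 4)/(9*(j - 12/(5*j))) = -(-4 + j)/(9*(j - 12/(5*j))))
-7*H((6*(-2))*5)*(-45) = -35*(6*(-2))*5*(4 - 6*(-2)*5)/(9*(-12 + 5*((6*(-2))*5)²))*(-45) = -35*(-12*5)*(4 - (-12)*5)/(9*(-12 + 5*(-12*5)²))*(-45) = -35*(-60)*(4 - 1*(-60))/(9*(-12 + 5*(-60)²))*(-45) = -35*(-60)*(4 + 60)/(9*(-12 + 5*3600))*(-45) = -35*(-60)*64/(9*(-12 + 18000))*(-45) = -35*(-60)*64/(9*17988)*(-45) = -7*(-1600/13491)*(-45) = (11200/13491)*(-45) = -56000/1499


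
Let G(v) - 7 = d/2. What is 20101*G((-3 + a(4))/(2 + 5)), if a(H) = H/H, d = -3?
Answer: 221111/2 ≈ 1.1056e+5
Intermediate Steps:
a(H) = 1
G(v) = 11/2 (G(v) = 7 - 3/2 = 11/2)
20101*G((-3 + a(4))/(2 + 5)) = 20101*(11/2) = 221111/2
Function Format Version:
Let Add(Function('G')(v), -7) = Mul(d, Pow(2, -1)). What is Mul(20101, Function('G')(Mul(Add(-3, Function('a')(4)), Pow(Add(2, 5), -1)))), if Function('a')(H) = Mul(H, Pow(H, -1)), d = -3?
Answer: Rational(221111, 2) ≈ 1.1056e+5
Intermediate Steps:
Function('a')(H) = 1
Function('G')(v) = Rational(11, 2) (Function('G')(v) = Add(7, Mul(-3, Pow(2, -1))) = Add(7, Mul(-3, Rational(1, 2))) = Add(7, Rational(-3, 2)) = Rational(11, 2))
Mul(20101, Function('G')(Mul(Add(-3, Function('a')(4)), Pow(Add(2, 5), -1)))) = Mul(20101, Rational(11, 2)) = Rational(221111, 2)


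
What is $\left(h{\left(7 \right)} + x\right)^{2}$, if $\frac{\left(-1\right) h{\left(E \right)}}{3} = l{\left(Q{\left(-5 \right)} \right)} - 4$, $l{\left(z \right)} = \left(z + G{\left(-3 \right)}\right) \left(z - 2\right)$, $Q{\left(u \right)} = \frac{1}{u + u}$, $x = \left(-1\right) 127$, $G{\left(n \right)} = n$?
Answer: $\frac{180983209}{10000} \approx 18098.0$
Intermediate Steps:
$x = -127$
$Q{\left(u \right)} = \frac{1}{2 u}$
$l{\left(z \right)} = \left(-3 + z\right) \left(-2 + z\right)$ ($l{\left(z \right)} = \left(z - 3\right) \left(z - 2\right) = \left(-3 + z\right) \left(-2 + z\right)$)
$h{\left(E \right)} = - \frac{753}{100}$ ($h{\left(E \right)} = - 3 \left(\left(6 + \left(\frac{1}{2 \left(-5\right)}\right)^{2} - 5 \frac{1}{2 \left(-5\right)}\right) - 4\right) = - 3 \left(\left(6 + \left(\frac{1}{2} \left(- \frac{1}{5}\right)\right)^{2} - 5 \cdot \frac{1}{2} \left(- \frac{1}{5}\right)\right) - 4\right) = - 3 \left(\left(6 + \left(- \frac{1}{10}\right)^{2} - - \frac{1}{2}\right) - 4\right) = - 3 \left(\left(6 + \frac{1}{100} + \frac{1}{2}\right) - 4\right) = - 3 \left(\frac{651}{100} - 4\right) = \left(-3\right) \frac{251}{100} = - \frac{753}{100}$)
$\left(h{\left(7 \right)} + x\right)^{2} = \left(- \frac{753}{100} - 127\right)^{2} = \left(- \frac{13453}{100}\right)^{2} = \frac{180983209}{10000}$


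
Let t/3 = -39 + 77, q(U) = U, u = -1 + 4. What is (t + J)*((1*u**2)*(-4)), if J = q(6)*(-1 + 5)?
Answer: -4968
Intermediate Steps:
u = 3
t = 114 (t = 3*(-39 + 77) = 3*38 = 114)
J = 24 (J = 6*(-1 + 5) = 6*4 = 24)
(t + J)*((1*u**2)*(-4)) = (114 + 24)*((1*3**2)*(-4)) = 138*((1*9)*(-4)) = 138*(9*(-4)) = 138*(-36) = -4968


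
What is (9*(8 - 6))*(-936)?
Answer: -16848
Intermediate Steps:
(9*(8 - 6))*(-936) = (9*2)*(-936) = 18*(-936) = -16848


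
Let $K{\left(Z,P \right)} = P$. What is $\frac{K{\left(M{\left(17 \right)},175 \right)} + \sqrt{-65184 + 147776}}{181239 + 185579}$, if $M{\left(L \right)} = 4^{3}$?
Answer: $\frac{175}{366818} + \frac{2 \sqrt{5162}}{183409} \approx 0.0012605$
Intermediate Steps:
$M{\left(L \right)} = 64$
$\frac{K{\left(M{\left(17 \right)},175 \right)} + \sqrt{-65184 + 147776}}{181239 + 185579} = \frac{175 + \sqrt{-65184 + 147776}}{181239 + 185579} = \frac{175 + \sqrt{82592}}{366818} = \left(175 + 4 \sqrt{5162}\right) \frac{1}{366818} = \frac{175}{366818} + \frac{2 \sqrt{5162}}{183409}$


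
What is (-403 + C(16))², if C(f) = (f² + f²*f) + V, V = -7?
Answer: 15539364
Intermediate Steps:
C(f) = -7 + f² + f³ (C(f) = (f² + f²*f) - 7 = (f² + f³) - 7 = -7 + f² + f³)
(-403 + C(16))² = (-403 + (-7 + 16² + 16³))² = (-403 + (-7 + 256 + 4096))² = (-403 + 4345)² = 3942² = 15539364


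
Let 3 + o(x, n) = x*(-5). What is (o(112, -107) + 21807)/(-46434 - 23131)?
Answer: -21244/69565 ≈ -0.30538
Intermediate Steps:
o(x, n) = -3 - 5*x (o(x, n) = -3 + x*(-5) = -3 - 5*x)
(o(112, -107) + 21807)/(-46434 - 23131) = ((-3 - 5*112) + 21807)/(-46434 - 23131) = ((-3 - 560) + 21807)/(-69565) = (-563 + 21807)*(-1/69565) = 21244*(-1/69565) = -21244/69565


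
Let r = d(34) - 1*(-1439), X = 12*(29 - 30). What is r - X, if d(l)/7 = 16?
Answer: 1563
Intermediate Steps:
X = -12 (X = 12*(-1) = -12)
d(l) = 112 (d(l) = 7*16 = 112)
r = 1551 (r = 112 - 1*(-1439) = 112 + 1439 = 1551)
r - X = 1551 - 1*(-12) = 1551 + 12 = 1563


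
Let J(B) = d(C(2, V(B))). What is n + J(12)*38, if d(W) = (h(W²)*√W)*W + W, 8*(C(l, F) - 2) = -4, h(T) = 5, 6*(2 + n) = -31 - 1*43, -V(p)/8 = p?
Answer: 128/3 + 285*√6/2 ≈ 391.72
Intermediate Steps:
V(p) = -8*p
n = -43/3 (n = -2 + (-31 - 1*43)/6 = -2 + (-31 - 43)/6 = -2 + (⅙)*(-74) = -2 - 37/3 = -43/3 ≈ -14.333)
C(l, F) = 3/2 (C(l, F) = 2 + (⅛)*(-4) = 2 - ½ = 3/2)
d(W) = W + 5*W^(3/2) (d(W) = (5*√W)*W + W = 5*W^(3/2) + W = W + 5*W^(3/2))
J(B) = 3/2 + 15*√6/4 (J(B) = 3/2 + 5*(3/2)^(3/2) = 3/2 + 5*(3*√6/4) = 3/2 + 15*√6/4)
n + J(12)*38 = -43/3 + (3/2 + 15*√6/4)*38 = -43/3 + (57 + 285*√6/2) = 128/3 + 285*√6/2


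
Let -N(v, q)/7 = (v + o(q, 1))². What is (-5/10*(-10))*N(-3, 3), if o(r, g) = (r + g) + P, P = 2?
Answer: -315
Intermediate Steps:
o(r, g) = 2 + g + r (o(r, g) = (r + g) + 2 = (g + r) + 2 = 2 + g + r)
N(v, q) = -7*(3 + q + v)² (N(v, q) = -7*(v + (2 + 1 + q))² = -7*(v + (3 + q))² = -7*(3 + q + v)²)
(-5/10*(-10))*N(-3, 3) = (-5/10*(-10))*(-7*(3 + 3 - 3)²) = (-5*⅒*(-10))*(-7*3²) = (-½*(-10))*(-7*9) = 5*(-63) = -315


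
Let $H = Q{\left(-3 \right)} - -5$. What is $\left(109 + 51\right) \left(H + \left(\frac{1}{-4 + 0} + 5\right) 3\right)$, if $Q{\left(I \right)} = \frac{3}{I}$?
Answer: $2920$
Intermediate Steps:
$H = 4$ ($H = \frac{3}{-3} - -5 = 3 \left(- \frac{1}{3}\right) + 5 = -1 + 5 = 4$)
$\left(109 + 51\right) \left(H + \left(\frac{1}{-4 + 0} + 5\right) 3\right) = \left(109 + 51\right) \left(4 + \left(\frac{1}{-4 + 0} + 5\right) 3\right) = 160 \left(4 + \left(\frac{1}{-4} + 5\right) 3\right) = 160 \left(4 + \left(- \frac{1}{4} + 5\right) 3\right) = 160 \left(4 + \frac{19}{4} \cdot 3\right) = 160 \left(4 + \frac{57}{4}\right) = 160 \cdot \frac{73}{4} = 2920$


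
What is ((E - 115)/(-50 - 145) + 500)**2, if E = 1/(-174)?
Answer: 288490598670121/1151244900 ≈ 2.5059e+5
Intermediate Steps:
E = -1/174 ≈ -0.0057471
((E - 115)/(-50 - 145) + 500)**2 = ((-1/174 - 115)/(-50 - 145) + 500)**2 = (-20011/174/(-195) + 500)**2 = (-20011/174*(-1/195) + 500)**2 = (20011/33930 + 500)**2 = (16985011/33930)**2 = 288490598670121/1151244900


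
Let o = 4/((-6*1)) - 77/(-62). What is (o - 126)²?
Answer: 544242241/34596 ≈ 15731.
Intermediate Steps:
o = 107/186 (o = 4/(-6) - 77*(-1/62) = 4*(-⅙) + 77/62 = -⅔ + 77/62 = 107/186 ≈ 0.57527)
(o - 126)² = (107/186 - 126)² = (-23329/186)² = 544242241/34596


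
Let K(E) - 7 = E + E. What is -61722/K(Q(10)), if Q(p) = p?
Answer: -2286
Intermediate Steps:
K(E) = 7 + 2*E (K(E) = 7 + (E + E) = 7 + 2*E)
-61722/K(Q(10)) = -61722/(7 + 2*10) = -61722/(7 + 20) = -61722/27 = -61722*1/27 = -2286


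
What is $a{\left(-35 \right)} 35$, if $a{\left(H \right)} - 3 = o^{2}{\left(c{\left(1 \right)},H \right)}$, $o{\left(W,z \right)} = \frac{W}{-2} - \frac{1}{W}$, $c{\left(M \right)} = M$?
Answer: $\frac{735}{4} \approx 183.75$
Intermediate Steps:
$o{\left(W,z \right)} = - \frac{1}{W} - \frac{W}{2}$ ($o{\left(W,z \right)} = W \left(- \frac{1}{2}\right) - \frac{1}{W} = - \frac{W}{2} - \frac{1}{W} = - \frac{1}{W} - \frac{W}{2}$)
$a{\left(H \right)} = \frac{21}{4}$ ($a{\left(H \right)} = 3 + \left(- 1^{-1} - \frac{1}{2}\right)^{2} = 3 + \left(\left(-1\right) 1 - \frac{1}{2}\right)^{2} = 3 + \left(-1 - \frac{1}{2}\right)^{2} = 3 + \left(- \frac{3}{2}\right)^{2} = 3 + \frac{9}{4} = \frac{21}{4}$)
$a{\left(-35 \right)} 35 = \frac{21}{4} \cdot 35 = \frac{735}{4}$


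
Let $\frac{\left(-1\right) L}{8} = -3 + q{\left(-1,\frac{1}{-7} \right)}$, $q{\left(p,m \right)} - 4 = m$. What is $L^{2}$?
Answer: $\frac{2304}{49} \approx 47.02$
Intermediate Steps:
$q{\left(p,m \right)} = 4 + m$
$L = - \frac{48}{7}$ ($L = - 8 \left(-3 + \left(4 + \frac{1}{-7}\right)\right) = - 8 \left(-3 + \left(4 - \frac{1}{7}\right)\right) = - 8 \left(-3 + \frac{27}{7}\right) = \left(-8\right) \frac{6}{7} = - \frac{48}{7} \approx -6.8571$)
$L^{2} = \left(- \frac{48}{7}\right)^{2} = \frac{2304}{49}$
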